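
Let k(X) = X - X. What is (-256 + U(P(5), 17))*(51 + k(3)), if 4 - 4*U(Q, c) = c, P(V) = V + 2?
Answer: -52887/4 ≈ -13222.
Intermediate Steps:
P(V) = 2 + V
U(Q, c) = 1 - c/4
k(X) = 0
(-256 + U(P(5), 17))*(51 + k(3)) = (-256 + (1 - ¼*17))*(51 + 0) = (-256 + (1 - 17/4))*51 = (-256 - 13/4)*51 = -1037/4*51 = -52887/4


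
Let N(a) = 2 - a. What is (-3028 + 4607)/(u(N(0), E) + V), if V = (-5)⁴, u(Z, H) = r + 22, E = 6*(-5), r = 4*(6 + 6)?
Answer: 1579/695 ≈ 2.2719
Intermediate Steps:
r = 48 (r = 4*12 = 48)
E = -30
u(Z, H) = 70 (u(Z, H) = 48 + 22 = 70)
V = 625
(-3028 + 4607)/(u(N(0), E) + V) = (-3028 + 4607)/(70 + 625) = 1579/695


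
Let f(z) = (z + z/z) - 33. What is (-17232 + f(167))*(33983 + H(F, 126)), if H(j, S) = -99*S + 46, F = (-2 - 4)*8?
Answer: -368525835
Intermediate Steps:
f(z) = -32 + z (f(z) = (z + 1) - 33 = (1 + z) - 33 = -32 + z)
F = -48 (F = -6*8 = -48)
H(j, S) = 46 - 99*S
(-17232 + f(167))*(33983 + H(F, 126)) = (-17232 + (-32 + 167))*(33983 + (46 - 99*126)) = (-17232 + 135)*(33983 + (46 - 12474)) = -17097*(33983 - 12428) = -17097*21555 = -368525835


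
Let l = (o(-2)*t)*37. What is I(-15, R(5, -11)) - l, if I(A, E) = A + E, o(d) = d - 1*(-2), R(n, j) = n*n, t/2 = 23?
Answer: 10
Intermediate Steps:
t = 46 (t = 2*23 = 46)
R(n, j) = n²
o(d) = 2 + d (o(d) = d + 2 = 2 + d)
l = 0 (l = ((2 - 2)*46)*37 = (0*46)*37 = 0*37 = 0)
I(-15, R(5, -11)) - l = (-15 + 5²) - 1*0 = (-15 + 25) + 0 = 10 + 0 = 10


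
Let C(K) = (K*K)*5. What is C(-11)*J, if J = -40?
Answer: -24200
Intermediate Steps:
C(K) = 5*K² (C(K) = K²*5 = 5*K²)
C(-11)*J = (5*(-11)²)*(-40) = (5*121)*(-40) = 605*(-40) = -24200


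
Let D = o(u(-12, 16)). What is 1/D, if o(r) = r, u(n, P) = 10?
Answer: ⅒ ≈ 0.10000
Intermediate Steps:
D = 10
1/D = 1/10 = ⅒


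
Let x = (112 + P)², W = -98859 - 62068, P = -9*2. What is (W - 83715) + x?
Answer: -235806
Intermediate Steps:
P = -18
W = -160927
x = 8836 (x = (112 - 18)² = 94² = 8836)
(W - 83715) + x = (-160927 - 83715) + 8836 = -244642 + 8836 = -235806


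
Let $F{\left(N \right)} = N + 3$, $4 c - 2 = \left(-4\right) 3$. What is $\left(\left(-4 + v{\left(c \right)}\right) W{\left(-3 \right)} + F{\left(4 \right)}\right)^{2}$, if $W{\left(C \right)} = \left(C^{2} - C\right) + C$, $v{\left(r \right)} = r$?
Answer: $\frac{10609}{4} \approx 2652.3$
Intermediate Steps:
$c = - \frac{5}{2}$ ($c = \frac{1}{2} + \frac{\left(-4\right) 3}{4} = \frac{1}{2} + \frac{1}{4} \left(-12\right) = \frac{1}{2} - 3 = - \frac{5}{2} \approx -2.5$)
$W{\left(C \right)} = C^{2}$
$F{\left(N \right)} = 3 + N$
$\left(\left(-4 + v{\left(c \right)}\right) W{\left(-3 \right)} + F{\left(4 \right)}\right)^{2} = \left(\left(-4 - \frac{5}{2}\right) \left(-3\right)^{2} + \left(3 + 4\right)\right)^{2} = \left(\left(- \frac{13}{2}\right) 9 + 7\right)^{2} = \left(- \frac{117}{2} + 7\right)^{2} = \left(- \frac{103}{2}\right)^{2} = \frac{10609}{4}$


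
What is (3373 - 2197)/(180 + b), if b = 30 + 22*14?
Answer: 84/37 ≈ 2.2703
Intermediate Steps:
b = 338 (b = 30 + 308 = 338)
(3373 - 2197)/(180 + b) = (3373 - 2197)/(180 + 338) = 1176/518 = 1176*(1/518) = 84/37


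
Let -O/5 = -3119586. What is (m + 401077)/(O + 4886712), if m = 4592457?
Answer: 2496767/10242321 ≈ 0.24377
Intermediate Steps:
O = 15597930 (O = -5*(-3119586) = 15597930)
(m + 401077)/(O + 4886712) = (4592457 + 401077)/(15597930 + 4886712) = 4993534/20484642 = 4993534*(1/20484642) = 2496767/10242321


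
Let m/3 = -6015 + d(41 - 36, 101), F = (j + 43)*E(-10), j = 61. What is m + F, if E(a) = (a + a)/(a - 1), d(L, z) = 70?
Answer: -194105/11 ≈ -17646.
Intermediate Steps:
E(a) = 2*a/(-1 + a) (E(a) = (2*a)/(-1 + a) = 2*a/(-1 + a))
F = 2080/11 (F = (61 + 43)*(2*(-10)/(-1 - 10)) = 104*(2*(-10)/(-11)) = 104*(2*(-10)*(-1/11)) = 104*(20/11) = 2080/11 ≈ 189.09)
m = -17835 (m = 3*(-6015 + 70) = 3*(-5945) = -17835)
m + F = -17835 + 2080/11 = -194105/11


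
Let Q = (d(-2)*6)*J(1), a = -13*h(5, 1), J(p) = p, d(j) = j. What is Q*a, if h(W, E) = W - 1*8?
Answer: -468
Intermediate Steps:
h(W, E) = -8 + W (h(W, E) = W - 8 = -8 + W)
a = 39 (a = -13*(-8 + 5) = -13*(-3) = 39)
Q = -12 (Q = -2*6*1 = -12*1 = -12)
Q*a = -12*39 = -468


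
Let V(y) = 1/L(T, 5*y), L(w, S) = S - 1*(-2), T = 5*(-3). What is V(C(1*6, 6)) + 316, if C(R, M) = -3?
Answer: 4107/13 ≈ 315.92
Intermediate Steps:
T = -15
L(w, S) = 2 + S (L(w, S) = S + 2 = 2 + S)
V(y) = 1/(2 + 5*y)
V(C(1*6, 6)) + 316 = 1/(2 + 5*(-3)) + 316 = 1/(2 - 15) + 316 = 1/(-13) + 316 = -1/13 + 316 = 4107/13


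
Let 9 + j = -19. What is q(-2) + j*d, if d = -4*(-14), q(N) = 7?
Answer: -1561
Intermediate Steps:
j = -28 (j = -9 - 19 = -28)
d = 56
q(-2) + j*d = 7 - 28*56 = 7 - 1568 = -1561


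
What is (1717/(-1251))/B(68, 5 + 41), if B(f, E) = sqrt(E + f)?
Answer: -1717*sqrt(114)/142614 ≈ -0.12855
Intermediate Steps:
(1717/(-1251))/B(68, 5 + 41) = (1717/(-1251))/(sqrt((5 + 41) + 68)) = (1717*(-1/1251))/(sqrt(46 + 68)) = -1717*sqrt(114)/114/1251 = -1717*sqrt(114)/142614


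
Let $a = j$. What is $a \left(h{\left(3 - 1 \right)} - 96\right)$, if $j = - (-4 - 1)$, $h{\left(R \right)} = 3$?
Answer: $-465$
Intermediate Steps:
$j = 5$ ($j = \left(-1\right) \left(-5\right) = 5$)
$a = 5$
$a \left(h{\left(3 - 1 \right)} - 96\right) = 5 \left(3 - 96\right) = 5 \left(-93\right) = -465$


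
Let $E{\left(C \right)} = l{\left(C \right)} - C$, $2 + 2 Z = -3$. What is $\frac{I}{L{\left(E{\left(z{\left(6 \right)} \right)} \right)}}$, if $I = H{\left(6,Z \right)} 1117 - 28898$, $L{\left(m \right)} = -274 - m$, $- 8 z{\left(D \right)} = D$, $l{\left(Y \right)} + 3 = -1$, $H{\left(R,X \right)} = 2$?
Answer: $\frac{35552}{361} \approx 98.482$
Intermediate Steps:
$Z = - \frac{5}{2}$ ($Z = -1 + \frac{1}{2} \left(-3\right) = -1 - \frac{3}{2} = - \frac{5}{2} \approx -2.5$)
$l{\left(Y \right)} = -4$ ($l{\left(Y \right)} = -3 - 1 = -4$)
$z{\left(D \right)} = - \frac{D}{8}$
$E{\left(C \right)} = -4 - C$
$I = -26664$ ($I = 2 \cdot 1117 - 28898 = 2234 - 28898 = -26664$)
$\frac{I}{L{\left(E{\left(z{\left(6 \right)} \right)} \right)}} = - \frac{26664}{-274 - \left(-4 - \left(- \frac{1}{8}\right) 6\right)} = - \frac{26664}{-274 - \left(-4 - - \frac{3}{4}\right)} = - \frac{26664}{-274 - \left(-4 + \frac{3}{4}\right)} = - \frac{26664}{-274 - - \frac{13}{4}} = - \frac{26664}{-274 + \frac{13}{4}} = - \frac{26664}{- \frac{1083}{4}} = \left(-26664\right) \left(- \frac{4}{1083}\right) = \frac{35552}{361}$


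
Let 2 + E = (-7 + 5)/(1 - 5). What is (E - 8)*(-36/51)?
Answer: 114/17 ≈ 6.7059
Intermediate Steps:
E = -3/2 (E = -2 + (-7 + 5)/(1 - 5) = -2 - 2/(-4) = -2 - 2*(-¼) = -2 + ½ = -3/2 ≈ -1.5000)
(E - 8)*(-36/51) = (-3/2 - 8)*(-36/51) = -(-342)/51 = -19/2*(-12/17) = 114/17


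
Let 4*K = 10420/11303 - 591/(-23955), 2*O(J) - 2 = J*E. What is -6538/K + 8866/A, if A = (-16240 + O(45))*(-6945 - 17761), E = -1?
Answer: -28735757895400213498/1040067425697213 ≈ -27629.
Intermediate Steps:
O(J) = 1 - J/2 (O(J) = 1 + (J*(-1))/2 = 1 + (-J)/2 = 1 - J/2)
K = 85430391/361017820 (K = (10420/11303 - 591/(-23955))/4 = (10420*(1/11303) - 591*(-1/23955))/4 = (10420/11303 + 197/7985)/4 = (¼)*(85430391/90254455) = 85430391/361017820 ≈ 0.23664)
A = 401756619 (A = (-16240 + (1 - ½*45))*(-6945 - 17761) = (-16240 + (1 - 45/2))*(-24706) = (-16240 - 43/2)*(-24706) = -32523/2*(-24706) = 401756619)
-6538/K + 8866/A = -6538/85430391/361017820 + 8866/401756619 = -6538*361017820/85430391 + 8866*(1/401756619) = -2360334507160/85430391 + 806/36523329 = -28735757895400213498/1040067425697213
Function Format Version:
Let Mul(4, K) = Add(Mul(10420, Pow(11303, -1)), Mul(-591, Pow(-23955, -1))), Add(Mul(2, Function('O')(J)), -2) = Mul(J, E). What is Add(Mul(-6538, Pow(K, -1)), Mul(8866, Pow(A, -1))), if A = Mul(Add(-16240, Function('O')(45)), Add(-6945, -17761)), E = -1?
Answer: Rational(-28735757895400213498, 1040067425697213) ≈ -27629.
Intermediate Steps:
Function('O')(J) = Add(1, Mul(Rational(-1, 2), J)) (Function('O')(J) = Add(1, Mul(Rational(1, 2), Mul(J, -1))) = Add(1, Mul(Rational(1, 2), Mul(-1, J))) = Add(1, Mul(Rational(-1, 2), J)))
K = Rational(85430391, 361017820) (K = Mul(Rational(1, 4), Add(Mul(10420, Pow(11303, -1)), Mul(-591, Pow(-23955, -1)))) = Mul(Rational(1, 4), Add(Mul(10420, Rational(1, 11303)), Mul(-591, Rational(-1, 23955)))) = Mul(Rational(1, 4), Add(Rational(10420, 11303), Rational(197, 7985))) = Mul(Rational(1, 4), Rational(85430391, 90254455)) = Rational(85430391, 361017820) ≈ 0.23664)
A = 401756619 (A = Mul(Add(-16240, Add(1, Mul(Rational(-1, 2), 45))), Add(-6945, -17761)) = Mul(Add(-16240, Add(1, Rational(-45, 2))), -24706) = Mul(Add(-16240, Rational(-43, 2)), -24706) = Mul(Rational(-32523, 2), -24706) = 401756619)
Add(Mul(-6538, Pow(K, -1)), Mul(8866, Pow(A, -1))) = Add(Mul(-6538, Pow(Rational(85430391, 361017820), -1)), Mul(8866, Pow(401756619, -1))) = Add(Mul(-6538, Rational(361017820, 85430391)), Mul(8866, Rational(1, 401756619))) = Add(Rational(-2360334507160, 85430391), Rational(806, 36523329)) = Rational(-28735757895400213498, 1040067425697213)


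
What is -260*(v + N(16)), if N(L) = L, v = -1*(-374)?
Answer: -101400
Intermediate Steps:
v = 374
-260*(v + N(16)) = -260*(374 + 16) = -260*390 = -101400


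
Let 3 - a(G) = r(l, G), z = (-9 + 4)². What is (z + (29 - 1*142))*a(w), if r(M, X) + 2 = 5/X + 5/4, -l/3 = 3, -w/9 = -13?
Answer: -38170/117 ≈ -326.24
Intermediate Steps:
w = 117 (w = -9*(-13) = 117)
l = -9 (l = -3*3 = -9)
r(M, X) = -¾ + 5/X (r(M, X) = -2 + (5/X + 5/4) = -2 + (5/4 + 5/X) = -¾ + 5/X)
z = 25 (z = (-5)² = 25)
a(G) = 15/4 - 5/G (a(G) = 3 - (-¾ + 5/G) = 3 + (¾ - 5/G) = 15/4 - 5/G)
(z + (29 - 1*142))*a(w) = (25 + (29 - 1*142))*(15/4 - 5/117) = (25 + (29 - 142))*(15/4 - 5*1/117) = (25 - 113)*(15/4 - 5/117) = -88*1735/468 = -38170/117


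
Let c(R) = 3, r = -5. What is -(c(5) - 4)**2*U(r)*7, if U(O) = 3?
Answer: -21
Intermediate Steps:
-(c(5) - 4)**2*U(r)*7 = -(3 - 4)**2*3*7 = -(-1)**2*3*7 = -1*3*7 = -3*7 = -1*21 = -21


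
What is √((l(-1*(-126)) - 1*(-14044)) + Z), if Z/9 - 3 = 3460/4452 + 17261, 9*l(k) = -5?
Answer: 8*√3279378445/1113 ≈ 411.61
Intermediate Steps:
l(k) = -5/9 (l(k) = (⅑)*(-5) = -5/9)
Z = 57647091/371 (Z = 27 + 9*(3460/4452 + 17261) = 27 + 9*(3460*(1/4452) + 17261) = 27 + 9*(865/1113 + 17261) = 27 + 9*(19212358/1113) = 27 + 57637074/371 = 57647091/371 ≈ 1.5538e+5)
√((l(-1*(-126)) - 1*(-14044)) + Z) = √((-5/9 - 1*(-14044)) + 57647091/371) = √((-5/9 + 14044) + 57647091/371) = √(126391/9 + 57647091/371) = √(565714880/3339) = 8*√3279378445/1113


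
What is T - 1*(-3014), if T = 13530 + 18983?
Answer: 35527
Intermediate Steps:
T = 32513
T - 1*(-3014) = 32513 - 1*(-3014) = 32513 + 3014 = 35527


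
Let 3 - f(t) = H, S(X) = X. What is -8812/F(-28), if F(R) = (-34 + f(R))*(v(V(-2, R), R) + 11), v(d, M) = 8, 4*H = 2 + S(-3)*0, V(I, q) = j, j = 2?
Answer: 17624/1197 ≈ 14.723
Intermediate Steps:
V(I, q) = 2
H = ½ (H = (2 - 3*0)/4 = (2 + 0)/4 = (¼)*2 = ½ ≈ 0.50000)
f(t) = 5/2 (f(t) = 3 - 1*½ = 3 - ½ = 5/2)
F(R) = -1197/2 (F(R) = (-34 + 5/2)*(8 + 11) = -63/2*19 = -1197/2)
-8812/F(-28) = -8812/(-1197/2) = -8812*(-2/1197) = 17624/1197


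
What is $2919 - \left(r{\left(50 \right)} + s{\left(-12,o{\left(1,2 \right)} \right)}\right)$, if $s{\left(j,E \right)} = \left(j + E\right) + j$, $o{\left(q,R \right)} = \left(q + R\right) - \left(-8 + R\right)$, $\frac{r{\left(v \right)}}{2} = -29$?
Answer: $2992$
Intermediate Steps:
$r{\left(v \right)} = -58$ ($r{\left(v \right)} = 2 \left(-29\right) = -58$)
$o{\left(q,R \right)} = 8 + q$ ($o{\left(q,R \right)} = \left(R + q\right) - \left(-8 + R\right) = 8 + q$)
$s{\left(j,E \right)} = E + 2 j$ ($s{\left(j,E \right)} = \left(E + j\right) + j = E + 2 j$)
$2919 - \left(r{\left(50 \right)} + s{\left(-12,o{\left(1,2 \right)} \right)}\right) = 2919 - \left(-58 + \left(\left(8 + 1\right) + 2 \left(-12\right)\right)\right) = 2919 - \left(-58 + \left(9 - 24\right)\right) = 2919 - \left(-58 - 15\right) = 2919 - -73 = 2919 + 73 = 2992$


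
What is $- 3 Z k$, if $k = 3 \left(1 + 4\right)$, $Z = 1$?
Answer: $-45$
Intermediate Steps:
$k = 15$ ($k = 3 \cdot 5 = 15$)
$- 3 Z k = \left(-3\right) 1 \cdot 15 = \left(-3\right) 15 = -45$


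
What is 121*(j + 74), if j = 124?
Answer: 23958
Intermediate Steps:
121*(j + 74) = 121*(124 + 74) = 121*198 = 23958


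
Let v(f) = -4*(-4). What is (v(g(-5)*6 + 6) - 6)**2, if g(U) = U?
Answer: 100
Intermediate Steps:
v(f) = 16
(v(g(-5)*6 + 6) - 6)**2 = (16 - 6)**2 = 10**2 = 100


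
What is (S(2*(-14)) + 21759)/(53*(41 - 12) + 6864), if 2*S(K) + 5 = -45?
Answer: 21734/8401 ≈ 2.5871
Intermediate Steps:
S(K) = -25 (S(K) = -5/2 + (½)*(-45) = -5/2 - 45/2 = -25)
(S(2*(-14)) + 21759)/(53*(41 - 12) + 6864) = (-25 + 21759)/(53*(41 - 12) + 6864) = 21734/(53*29 + 6864) = 21734/(1537 + 6864) = 21734/8401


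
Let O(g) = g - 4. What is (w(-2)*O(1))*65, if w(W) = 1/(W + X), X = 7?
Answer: -39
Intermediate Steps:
O(g) = -4 + g
w(W) = 1/(7 + W) (w(W) = 1/(W + 7) = 1/(7 + W))
(w(-2)*O(1))*65 = ((-4 + 1)/(7 - 2))*65 = (-3/5)*65 = ((⅕)*(-3))*65 = -⅗*65 = -39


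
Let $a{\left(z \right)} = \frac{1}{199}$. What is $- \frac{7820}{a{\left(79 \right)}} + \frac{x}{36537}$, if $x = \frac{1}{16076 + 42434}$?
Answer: $- \frac{3326770278096599}{2137779870} \approx -1.5562 \cdot 10^{6}$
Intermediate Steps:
$x = \frac{1}{58510} \approx 1.7091 \cdot 10^{-5}$
$a{\left(z \right)} = \frac{1}{199}$
$- \frac{7820}{a{\left(79 \right)}} + \frac{x}{36537} = - 7820 \frac{1}{\frac{1}{199}} + \frac{1}{58510 \cdot 36537} = \left(-7820\right) 199 + \frac{1}{58510} \cdot \frac{1}{36537} = -1556180 + \frac{1}{2137779870} = - \frac{3326770278096599}{2137779870}$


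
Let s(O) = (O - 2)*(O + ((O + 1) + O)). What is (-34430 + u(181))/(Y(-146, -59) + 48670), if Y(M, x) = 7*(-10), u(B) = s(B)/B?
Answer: -37867/54300 ≈ -0.69737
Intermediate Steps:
s(O) = (1 + 3*O)*(-2 + O) (s(O) = (-2 + O)*(O + ((1 + O) + O)) = (-2 + O)*(O + (1 + 2*O)) = (-2 + O)*(1 + 3*O) = (1 + 3*O)*(-2 + O))
u(B) = (-2 - 5*B + 3*B²)/B
Y(M, x) = -70
(-34430 + u(181))/(Y(-146, -59) + 48670) = (-34430 + (-5 - 2/181 + 3*181))/(-70 + 48670) = (-34430 + (-5 - 2*1/181 + 543))/48600 = (-34430 + (-5 - 2/181 + 543))*(1/48600) = (-34430 + 97376/181)*(1/48600) = -6134454/181*1/48600 = -37867/54300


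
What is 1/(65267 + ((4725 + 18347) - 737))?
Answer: 1/87602 ≈ 1.1415e-5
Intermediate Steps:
1/(65267 + ((4725 + 18347) - 737)) = 1/(65267 + (23072 - 737)) = 1/(65267 + 22335) = 1/87602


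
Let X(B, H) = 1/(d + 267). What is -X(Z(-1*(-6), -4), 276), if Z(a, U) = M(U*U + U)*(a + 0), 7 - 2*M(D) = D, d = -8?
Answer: -1/259 ≈ -0.0038610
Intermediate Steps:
M(D) = 7/2 - D/2
Z(a, U) = a*(7/2 - U/2 - U²/2) (Z(a, U) = (7/2 - (U*U + U)/2)*(a + 0) = (7/2 - (U² + U)/2)*a = (7/2 - (U + U²)/2)*a = (7/2 + (-U/2 - U²/2))*a = (7/2 - U/2 - U²/2)*a = a*(7/2 - U/2 - U²/2))
X(B, H) = 1/259 (X(B, H) = 1/(-8 + 267) = 1/259)
-X(Z(-1*(-6), -4), 276) = -1*1/259 = -1/259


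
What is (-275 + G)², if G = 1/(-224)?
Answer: 3794683201/50176 ≈ 75628.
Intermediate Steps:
G = -1/224 ≈ -0.0044643
(-275 + G)² = (-275 - 1/224)² = (-61601/224)² = 3794683201/50176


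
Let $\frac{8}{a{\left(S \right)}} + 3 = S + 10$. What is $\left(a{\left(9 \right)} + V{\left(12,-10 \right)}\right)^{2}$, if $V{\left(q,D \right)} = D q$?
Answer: $\frac{57121}{4} \approx 14280.0$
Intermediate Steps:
$a{\left(S \right)} = \frac{8}{7 + S}$ ($a{\left(S \right)} = \frac{8}{-3 + \left(S + 10\right)} = \frac{8}{-3 + \left(10 + S\right)} = \frac{8}{7 + S}$)
$\left(a{\left(9 \right)} + V{\left(12,-10 \right)}\right)^{2} = \left(\frac{8}{7 + 9} - 120\right)^{2} = \left(\frac{8}{16} - 120\right)^{2} = \left(8 \cdot \frac{1}{16} - 120\right)^{2} = \left(\frac{1}{2} - 120\right)^{2} = \left(- \frac{239}{2}\right)^{2} = \frac{57121}{4}$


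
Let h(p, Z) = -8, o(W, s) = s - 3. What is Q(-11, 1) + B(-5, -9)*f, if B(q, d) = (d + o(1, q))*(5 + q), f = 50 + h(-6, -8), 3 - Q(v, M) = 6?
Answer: -3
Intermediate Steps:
o(W, s) = -3 + s
Q(v, M) = -3 (Q(v, M) = 3 - 1*6 = 3 - 6 = -3)
f = 42 (f = 50 - 8 = 42)
B(q, d) = (5 + q)*(-3 + d + q) (B(q, d) = (d + (-3 + q))*(5 + q) = (-3 + d + q)*(5 + q) = (5 + q)*(-3 + d + q))
Q(-11, 1) + B(-5, -9)*f = -3 + (-15 + (-5)**2 + 2*(-5) + 5*(-9) - 9*(-5))*42 = -3 + (-15 + 25 - 10 - 45 + 45)*42 = -3 + 0*42 = -3 + 0 = -3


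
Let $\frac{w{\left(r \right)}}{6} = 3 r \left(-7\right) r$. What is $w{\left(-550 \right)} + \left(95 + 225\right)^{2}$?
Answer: $-38012600$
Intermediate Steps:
$w{\left(r \right)} = - 126 r^{2}$ ($w{\left(r \right)} = 6 \cdot 3 r \left(-7\right) r = 6 - 21 r r = 6 \left(- 21 r^{2}\right) = - 126 r^{2}$)
$w{\left(-550 \right)} + \left(95 + 225\right)^{2} = - 126 \left(-550\right)^{2} + \left(95 + 225\right)^{2} = \left(-126\right) 302500 + 320^{2} = -38115000 + 102400 = -38012600$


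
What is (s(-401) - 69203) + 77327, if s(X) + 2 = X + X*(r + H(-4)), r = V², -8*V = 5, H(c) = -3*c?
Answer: 176151/64 ≈ 2752.4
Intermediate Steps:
V = -5/8 (V = -⅛*5 = -5/8 ≈ -0.62500)
r = 25/64 (r = (-5/8)² = 25/64 ≈ 0.39063)
s(X) = -2 + 857*X/64 (s(X) = -2 + (X + X*(25/64 - 3*(-4))) = -2 + (X + X*(25/64 + 12)) = -2 + (X + X*(793/64)) = -2 + (X + 793*X/64) = -2 + 857*X/64)
(s(-401) - 69203) + 77327 = ((-2 + (857/64)*(-401)) - 69203) + 77327 = ((-2 - 343657/64) - 69203) + 77327 = (-343785/64 - 69203) + 77327 = -4772777/64 + 77327 = 176151/64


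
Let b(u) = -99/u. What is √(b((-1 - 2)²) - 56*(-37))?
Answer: 3*√229 ≈ 45.398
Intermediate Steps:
√(b((-1 - 2)²) - 56*(-37)) = √(-99/(-1 - 2)² - 56*(-37)) = √(-99/((-3)²) + 2072) = √(-99/9 + 2072) = √(-99*⅑ + 2072) = √(-11 + 2072) = √2061 = 3*√229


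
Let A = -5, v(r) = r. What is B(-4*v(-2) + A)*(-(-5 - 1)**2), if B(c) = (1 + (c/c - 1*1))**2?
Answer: -36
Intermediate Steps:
B(c) = 1 (B(c) = (1 + (1 - 1))**2 = (1 + 0)**2 = 1**2 = 1)
B(-4*v(-2) + A)*(-(-5 - 1)**2) = 1*(-(-5 - 1)**2) = 1*(-1*(-6)**2) = 1*(-1*36) = 1*(-36) = -36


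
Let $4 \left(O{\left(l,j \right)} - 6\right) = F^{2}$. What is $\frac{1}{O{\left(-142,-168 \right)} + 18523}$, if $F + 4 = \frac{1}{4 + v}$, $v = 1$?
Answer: $\frac{100}{1853261} \approx 5.3959 \cdot 10^{-5}$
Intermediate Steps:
$F = - \frac{19}{5}$ ($F = -4 + \frac{1}{4 + 1} = -4 + \frac{1}{5} = - \frac{19}{5} \approx -3.8$)
$O{\left(l,j \right)} = \frac{961}{100}$ ($O{\left(l,j \right)} = 6 + \frac{\left(- \frac{19}{5}\right)^{2}}{4} = 6 + \frac{1}{4} \cdot \frac{361}{25} = 6 + \frac{361}{100} = \frac{961}{100}$)
$\frac{1}{O{\left(-142,-168 \right)} + 18523} = \frac{1}{\frac{961}{100} + 18523} = \frac{1}{\frac{1853261}{100}} = \frac{100}{1853261}$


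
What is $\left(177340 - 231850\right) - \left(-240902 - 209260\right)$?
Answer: $395652$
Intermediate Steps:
$\left(177340 - 231850\right) - \left(-240902 - 209260\right) = -54510 - -450162 = -54510 + 450162 = 395652$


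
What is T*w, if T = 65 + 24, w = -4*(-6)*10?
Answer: 21360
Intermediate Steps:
w = 240 (w = 24*10 = 240)
T = 89
T*w = 89*240 = 21360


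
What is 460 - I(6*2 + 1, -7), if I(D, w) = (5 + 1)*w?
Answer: 502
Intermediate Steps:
I(D, w) = 6*w
460 - I(6*2 + 1, -7) = 460 - 6*(-7) = 460 - 1*(-42) = 460 + 42 = 502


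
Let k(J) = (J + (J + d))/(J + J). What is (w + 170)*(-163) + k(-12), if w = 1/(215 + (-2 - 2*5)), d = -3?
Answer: -45000517/1624 ≈ -27710.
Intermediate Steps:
w = 1/203 (w = 1/(215 + (-2 - 10)) = 1/(215 - 12) = 1/203 ≈ 0.0049261)
k(J) = (-3 + 2*J)/(2*J) (k(J) = (J + (J - 3))/(J + J) = (J + (-3 + J))/((2*J)) = (-3 + 2*J)*(1/(2*J)) = (-3 + 2*J)/(2*J))
(w + 170)*(-163) + k(-12) = (1/203 + 170)*(-163) + (-3/2 - 12)/(-12) = (34511/203)*(-163) - 1/12*(-27/2) = -5625293/203 + 9/8 = -45000517/1624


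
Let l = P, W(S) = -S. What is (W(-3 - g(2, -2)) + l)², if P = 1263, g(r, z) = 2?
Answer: 1607824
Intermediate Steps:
l = 1263
(W(-3 - g(2, -2)) + l)² = (-(-3 - 1*2) + 1263)² = (-(-3 - 2) + 1263)² = (-1*(-5) + 1263)² = (5 + 1263)² = 1268² = 1607824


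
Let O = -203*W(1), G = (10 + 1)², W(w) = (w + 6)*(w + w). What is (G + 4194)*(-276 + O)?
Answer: -13454170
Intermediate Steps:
W(w) = 2*w*(6 + w) (W(w) = (6 + w)*(2*w) = 2*w*(6 + w))
G = 121 (G = 11² = 121)
O = -2842 (O = -406*(6 + 1) = -406*7 = -203*14 = -2842)
(G + 4194)*(-276 + O) = (121 + 4194)*(-276 - 2842) = 4315*(-3118) = -13454170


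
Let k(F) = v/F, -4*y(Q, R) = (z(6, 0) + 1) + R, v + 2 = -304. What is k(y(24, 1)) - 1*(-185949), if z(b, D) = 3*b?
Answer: 930051/5 ≈ 1.8601e+5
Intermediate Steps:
v = -306 (v = -2 - 304 = -306)
y(Q, R) = -19/4 - R/4 (y(Q, R) = -((3*6 + 1) + R)/4 = -((18 + 1) + R)/4 = -(19 + R)/4 = -19/4 - R/4)
k(F) = -306/F
k(y(24, 1)) - 1*(-185949) = -306/(-19/4 - ¼*1) - 1*(-185949) = -306/(-19/4 - ¼) + 185949 = -306/(-5) + 185949 = -306*(-⅕) + 185949 = 306/5 + 185949 = 930051/5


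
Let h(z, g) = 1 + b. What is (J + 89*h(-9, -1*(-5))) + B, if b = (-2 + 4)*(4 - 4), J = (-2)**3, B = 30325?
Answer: 30406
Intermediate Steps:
J = -8
b = 0 (b = 2*0 = 0)
h(z, g) = 1 (h(z, g) = 1 + 0 = 1)
(J + 89*h(-9, -1*(-5))) + B = (-8 + 89*1) + 30325 = (-8 + 89) + 30325 = 81 + 30325 = 30406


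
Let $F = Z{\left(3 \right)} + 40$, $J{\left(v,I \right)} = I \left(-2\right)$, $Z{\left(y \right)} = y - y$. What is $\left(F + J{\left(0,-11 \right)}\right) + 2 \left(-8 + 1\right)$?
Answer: $48$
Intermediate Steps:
$Z{\left(y \right)} = 0$
$J{\left(v,I \right)} = - 2 I$
$F = 40$ ($F = 0 + 40 = 40$)
$\left(F + J{\left(0,-11 \right)}\right) + 2 \left(-8 + 1\right) = \left(40 - -22\right) + 2 \left(-8 + 1\right) = \left(40 + 22\right) + 2 \left(-7\right) = 62 - 14 = 48$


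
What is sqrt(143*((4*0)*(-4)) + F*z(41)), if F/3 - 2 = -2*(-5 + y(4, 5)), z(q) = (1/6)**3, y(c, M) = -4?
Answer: sqrt(10)/6 ≈ 0.52705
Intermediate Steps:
z(q) = 1/216 (z(q) = (1/6)**3 = 1/216)
F = 60 (F = 6 + 3*(-2*(-5 - 4)) = 6 + 3*(-2*(-9)) = 6 + 3*18 = 6 + 54 = 60)
sqrt(143*((4*0)*(-4)) + F*z(41)) = sqrt(143*((4*0)*(-4)) + 60*(1/216)) = sqrt(143*(0*(-4)) + 5/18) = sqrt(143*0 + 5/18) = sqrt(0 + 5/18) = sqrt(5/18) = sqrt(10)/6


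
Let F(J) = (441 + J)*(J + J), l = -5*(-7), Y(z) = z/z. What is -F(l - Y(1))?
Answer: -32300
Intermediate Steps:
Y(z) = 1
l = 35
F(J) = 2*J*(441 + J) (F(J) = (441 + J)*(2*J) = 2*J*(441 + J))
-F(l - Y(1)) = -2*(35 - 1*1)*(441 + (35 - 1*1)) = -2*(35 - 1)*(441 + (35 - 1)) = -2*34*(441 + 34) = -2*34*475 = -1*32300 = -32300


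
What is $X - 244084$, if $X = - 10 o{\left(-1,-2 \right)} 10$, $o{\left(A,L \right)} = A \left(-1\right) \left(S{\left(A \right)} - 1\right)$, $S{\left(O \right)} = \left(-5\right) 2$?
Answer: $-242984$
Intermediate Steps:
$S{\left(O \right)} = -10$
$o{\left(A,L \right)} = 11 A$ ($o{\left(A,L \right)} = A \left(-1\right) \left(-10 - 1\right) = - A \left(-11\right) = 11 A$)
$X = 1100$ ($X = - 10 \cdot 11 \left(-1\right) 10 = \left(-10\right) \left(-11\right) 10 = 110 \cdot 10 = 1100$)
$X - 244084 = 1100 - 244084 = -242984$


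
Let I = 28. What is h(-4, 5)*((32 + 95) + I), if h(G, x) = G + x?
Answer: 155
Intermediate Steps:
h(-4, 5)*((32 + 95) + I) = (-4 + 5)*((32 + 95) + 28) = 1*(127 + 28) = 1*155 = 155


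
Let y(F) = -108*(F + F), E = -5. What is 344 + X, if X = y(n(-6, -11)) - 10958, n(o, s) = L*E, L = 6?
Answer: -4134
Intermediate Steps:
n(o, s) = -30 (n(o, s) = 6*(-5) = -30)
y(F) = -216*F
X = -4478 (X = -216*(-30) - 10958 = 6480 - 10958 = -4478)
344 + X = 344 - 4478 = -4134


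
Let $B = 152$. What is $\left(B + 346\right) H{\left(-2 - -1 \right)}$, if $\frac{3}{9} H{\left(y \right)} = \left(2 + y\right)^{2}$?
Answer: $1494$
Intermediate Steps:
$H{\left(y \right)} = 3 \left(2 + y\right)^{2}$
$\left(B + 346\right) H{\left(-2 - -1 \right)} = \left(152 + 346\right) 3 \left(2 - 1\right)^{2} = 498 \cdot 3 \left(2 + \left(-2 + 1\right)\right)^{2} = 498 \cdot 3 \left(2 - 1\right)^{2} = 498 \cdot 3 \cdot 1^{2} = 498 \cdot 3 \cdot 1 = 498 \cdot 3 = 1494$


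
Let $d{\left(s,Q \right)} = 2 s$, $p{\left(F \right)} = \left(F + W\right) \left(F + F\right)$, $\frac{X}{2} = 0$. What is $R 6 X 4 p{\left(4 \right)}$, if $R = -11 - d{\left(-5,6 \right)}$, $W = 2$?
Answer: $0$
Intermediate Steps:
$X = 0$ ($X = 2 \cdot 0 = 0$)
$p{\left(F \right)} = 2 F \left(2 + F\right)$ ($p{\left(F \right)} = \left(F + 2\right) \left(F + F\right) = \left(2 + F\right) 2 F = 2 F \left(2 + F\right)$)
$R = -1$ ($R = -11 - 2 \left(-5\right) = -11 - -10 = -11 + 10 = -1$)
$R 6 X 4 p{\left(4 \right)} = - 6 \cdot 0 \cdot 4 \cdot 2 \cdot 4 \left(2 + 4\right) = - 0 \cdot 4 \cdot 2 \cdot 4 \cdot 6 = \left(-1\right) 0 \cdot 48 = 0 \cdot 48 = 0$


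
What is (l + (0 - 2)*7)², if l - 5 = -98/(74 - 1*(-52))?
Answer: 7744/81 ≈ 95.605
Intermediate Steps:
l = 38/9 (l = 5 - 98/(74 - 1*(-52)) = 5 - 98/(74 + 52) = 5 - 98/126 = 5 - 98*1/126 = 5 - 7/9 = 38/9 ≈ 4.2222)
(l + (0 - 2)*7)² = (38/9 + (0 - 2)*7)² = (38/9 - 2*7)² = (38/9 - 14)² = (-88/9)² = 7744/81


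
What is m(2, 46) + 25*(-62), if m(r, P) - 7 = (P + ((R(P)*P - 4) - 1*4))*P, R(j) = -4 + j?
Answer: 89077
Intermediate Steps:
m(r, P) = 7 + P*(-8 + P + P*(-4 + P)) (m(r, P) = 7 + (P + (((-4 + P)*P - 4) - 1*4))*P = 7 + (P + ((P*(-4 + P) - 4) - 4))*P = 7 + (P + ((-4 + P*(-4 + P)) - 4))*P = 7 + (P + (-8 + P*(-4 + P)))*P = 7 + (-8 + P + P*(-4 + P))*P = 7 + P*(-8 + P + P*(-4 + P)))
m(2, 46) + 25*(-62) = (7 + 46³ - 8*46 - 3*46²) + 25*(-62) = (7 + 97336 - 368 - 3*2116) - 1550 = (7 + 97336 - 368 - 6348) - 1550 = 90627 - 1550 = 89077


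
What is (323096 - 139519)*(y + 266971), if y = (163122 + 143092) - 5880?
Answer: 104144149985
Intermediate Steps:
y = 300334 (y = 306214 - 5880 = 300334)
(323096 - 139519)*(y + 266971) = (323096 - 139519)*(300334 + 266971) = 183577*567305 = 104144149985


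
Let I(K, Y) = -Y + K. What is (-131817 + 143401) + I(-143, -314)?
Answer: 11755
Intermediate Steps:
I(K, Y) = K - Y
(-131817 + 143401) + I(-143, -314) = (-131817 + 143401) + (-143 - 1*(-314)) = 11584 + (-143 + 314) = 11584 + 171 = 11755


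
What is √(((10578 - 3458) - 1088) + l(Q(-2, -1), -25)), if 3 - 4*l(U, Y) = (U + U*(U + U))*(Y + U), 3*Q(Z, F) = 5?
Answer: √1968261/18 ≈ 77.942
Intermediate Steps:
Q(Z, F) = 5/3 (Q(Z, F) = (⅓)*5 = 5/3)
l(U, Y) = ¾ - (U + Y)*(U + 2*U²)/4 (l(U, Y) = ¾ - (U + U*(U + U))*(Y + U)/4 = ¾ - (U + U*(2*U))*(U + Y)/4 = ¾ - (U + 2*U²)*(U + Y)/4 = ¾ - (U + Y)*(U + 2*U²)/4)
√(((10578 - 3458) - 1088) + l(Q(-2, -1), -25)) = √(((10578 - 3458) - 1088) + (¾ - (5/3)³/2 - (5/3)²/4 - ½*(-25)*(5/3)² - ¼*5/3*(-25))) = √((7120 - 1088) + (¾ - ½*125/27 - ¼*25/9 - ½*(-25)*25/9 + 125/12)) = √(6032 + (¾ - 125/54 - 25/36 + 625/18 + 125/12)) = √(6032 + 4631/108) = √(656087/108) = √1968261/18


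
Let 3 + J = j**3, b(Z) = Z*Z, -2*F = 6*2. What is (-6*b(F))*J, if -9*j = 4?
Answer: 18008/27 ≈ 666.96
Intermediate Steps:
j = -4/9 (j = -1/9*4 = -4/9 ≈ -0.44444)
F = -6 (F = -3*2 = -1/2*12 = -6)
b(Z) = Z**2
J = -2251/729 (J = -3 + (-4/9)**3 = -3 - 64/729 = -2251/729 ≈ -3.0878)
(-6*b(F))*J = -6*(-6)**2*(-2251/729) = -6*36*(-2251/729) = -216*(-2251/729) = 18008/27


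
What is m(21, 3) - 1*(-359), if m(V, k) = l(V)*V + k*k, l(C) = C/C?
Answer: 389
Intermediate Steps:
l(C) = 1
m(V, k) = V + k² (m(V, k) = 1*V + k*k = V + k²)
m(21, 3) - 1*(-359) = (21 + 3²) - 1*(-359) = (21 + 9) + 359 = 30 + 359 = 389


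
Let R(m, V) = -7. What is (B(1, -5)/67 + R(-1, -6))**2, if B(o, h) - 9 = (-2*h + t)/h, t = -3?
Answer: 5322249/112225 ≈ 47.425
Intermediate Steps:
B(o, h) = 9 + (-3 - 2*h)/h (B(o, h) = 9 + (-2*h - 3)/h = 9 + (-3 - 2*h)/h)
(B(1, -5)/67 + R(-1, -6))**2 = ((7 - 3/(-5))/67 - 7)**2 = ((7 - 3*(-1/5))*(1/67) - 7)**2 = ((7 + 3/5)*(1/67) - 7)**2 = ((38/5)*(1/67) - 7)**2 = (38/335 - 7)**2 = (-2307/335)**2 = 5322249/112225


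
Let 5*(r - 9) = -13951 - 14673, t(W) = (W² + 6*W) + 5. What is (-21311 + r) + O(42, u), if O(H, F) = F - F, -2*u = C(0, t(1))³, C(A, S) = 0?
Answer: -135134/5 ≈ -27027.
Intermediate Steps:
t(W) = 5 + W² + 6*W
r = -28579/5 (r = 9 + (-13951 - 14673)/5 = 9 + (⅕)*(-28624) = 9 - 28624/5 = -28579/5 ≈ -5715.8)
u = 0 (u = -½*0³ = -½*0 = 0)
O(H, F) = 0
(-21311 + r) + O(42, u) = (-21311 - 28579/5) + 0 = -135134/5 + 0 = -135134/5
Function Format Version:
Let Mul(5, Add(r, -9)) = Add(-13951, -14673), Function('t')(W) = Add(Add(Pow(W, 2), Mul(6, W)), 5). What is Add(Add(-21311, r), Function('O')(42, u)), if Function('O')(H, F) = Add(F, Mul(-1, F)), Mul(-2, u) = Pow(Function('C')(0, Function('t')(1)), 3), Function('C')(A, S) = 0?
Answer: Rational(-135134, 5) ≈ -27027.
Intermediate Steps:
Function('t')(W) = Add(5, Pow(W, 2), Mul(6, W))
r = Rational(-28579, 5) (r = Add(9, Mul(Rational(1, 5), Add(-13951, -14673))) = Add(9, Mul(Rational(1, 5), -28624)) = Add(9, Rational(-28624, 5)) = Rational(-28579, 5) ≈ -5715.8)
u = 0 (u = Mul(Rational(-1, 2), Pow(0, 3)) = Mul(Rational(-1, 2), 0) = 0)
Function('O')(H, F) = 0
Add(Add(-21311, r), Function('O')(42, u)) = Add(Add(-21311, Rational(-28579, 5)), 0) = Add(Rational(-135134, 5), 0) = Rational(-135134, 5)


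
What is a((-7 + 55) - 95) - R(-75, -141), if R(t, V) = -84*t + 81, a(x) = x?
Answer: -6428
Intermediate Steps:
R(t, V) = 81 - 84*t
a((-7 + 55) - 95) - R(-75, -141) = ((-7 + 55) - 95) - (81 - 84*(-75)) = (48 - 95) - (81 + 6300) = -47 - 1*6381 = -47 - 6381 = -6428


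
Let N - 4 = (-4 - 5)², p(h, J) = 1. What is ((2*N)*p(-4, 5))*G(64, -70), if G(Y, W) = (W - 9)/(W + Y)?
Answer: 6715/3 ≈ 2238.3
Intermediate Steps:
N = 85 (N = 4 + (-4 - 5)² = 4 + (-9)² = 4 + 81 = 85)
G(Y, W) = (-9 + W)/(W + Y)
((2*N)*p(-4, 5))*G(64, -70) = ((2*85)*1)*((-9 - 70)/(-70 + 64)) = (170*1)*(-79/(-6)) = 170*(-⅙*(-79)) = 170*(79/6) = 6715/3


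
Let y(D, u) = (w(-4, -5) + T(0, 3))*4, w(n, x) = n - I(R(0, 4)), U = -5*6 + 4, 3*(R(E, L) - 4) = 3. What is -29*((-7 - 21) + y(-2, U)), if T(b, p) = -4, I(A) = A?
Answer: 2320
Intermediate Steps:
R(E, L) = 5 (R(E, L) = 4 + (1/3)*3 = 4 + 1 = 5)
U = -26 (U = -30 + 4 = -26)
w(n, x) = -5 + n (w(n, x) = n - 1*5 = n - 5 = -5 + n)
y(D, u) = -52 (y(D, u) = ((-5 - 4) - 4)*4 = (-9 - 4)*4 = -13*4 = -52)
-29*((-7 - 21) + y(-2, U)) = -29*((-7 - 21) - 52) = -29*(-28 - 52) = -29*(-80) = 2320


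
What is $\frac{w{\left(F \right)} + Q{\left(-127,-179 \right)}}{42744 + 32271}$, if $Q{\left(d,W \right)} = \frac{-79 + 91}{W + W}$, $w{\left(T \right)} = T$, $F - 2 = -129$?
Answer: $- \frac{22739}{13427685} \approx -0.0016934$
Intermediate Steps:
$F = -127$ ($F = 2 - 129 = -127$)
$Q{\left(d,W \right)} = \frac{6}{W}$ ($Q{\left(d,W \right)} = \frac{12}{2 W} = 12 \frac{1}{2 W} = \frac{6}{W}$)
$\frac{w{\left(F \right)} + Q{\left(-127,-179 \right)}}{42744 + 32271} = \frac{-127 + \frac{6}{-179}}{42744 + 32271} = \frac{-127 + 6 \left(- \frac{1}{179}\right)}{75015} = \left(-127 - \frac{6}{179}\right) \frac{1}{75015} = \left(- \frac{22739}{179}\right) \frac{1}{75015} = - \frac{22739}{13427685}$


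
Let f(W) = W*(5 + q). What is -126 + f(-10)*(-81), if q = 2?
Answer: 5544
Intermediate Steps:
f(W) = 7*W (f(W) = W*(5 + 2) = W*7 = 7*W)
-126 + f(-10)*(-81) = -126 + (7*(-10))*(-81) = -126 - 70*(-81) = -126 + 5670 = 5544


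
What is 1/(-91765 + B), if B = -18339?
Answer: -1/110104 ≈ -9.0823e-6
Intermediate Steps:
1/(-91765 + B) = 1/(-91765 - 18339) = 1/(-110104) = -1/110104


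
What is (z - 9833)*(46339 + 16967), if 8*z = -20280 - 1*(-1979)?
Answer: -3069233145/4 ≈ -7.6731e+8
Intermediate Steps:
z = -18301/8 (z = (-20280 - 1*(-1979))/8 = (-20280 + 1979)/8 = (⅛)*(-18301) = -18301/8 ≈ -2287.6)
(z - 9833)*(46339 + 16967) = (-18301/8 - 9833)*(46339 + 16967) = -96965/8*63306 = -3069233145/4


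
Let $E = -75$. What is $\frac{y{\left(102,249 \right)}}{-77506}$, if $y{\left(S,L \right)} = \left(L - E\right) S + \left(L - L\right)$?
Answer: $- \frac{16524}{38753} \approx -0.42639$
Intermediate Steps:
$y{\left(S,L \right)} = S \left(75 + L\right)$ ($y{\left(S,L \right)} = \left(L - -75\right) S + \left(L - L\right) = \left(L + 75\right) S + 0 = \left(75 + L\right) S + 0 = S \left(75 + L\right) + 0 = S \left(75 + L\right)$)
$\frac{y{\left(102,249 \right)}}{-77506} = \frac{102 \left(75 + 249\right)}{-77506} = 102 \cdot 324 \left(- \frac{1}{77506}\right) = 33048 \left(- \frac{1}{77506}\right) = - \frac{16524}{38753}$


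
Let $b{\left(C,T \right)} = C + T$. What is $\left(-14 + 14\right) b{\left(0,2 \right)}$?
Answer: $0$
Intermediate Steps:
$\left(-14 + 14\right) b{\left(0,2 \right)} = \left(-14 + 14\right) \left(0 + 2\right) = 0 \cdot 2 = 0$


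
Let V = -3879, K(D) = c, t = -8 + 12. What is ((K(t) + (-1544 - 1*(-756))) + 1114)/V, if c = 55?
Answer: -127/1293 ≈ -0.098221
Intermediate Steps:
t = 4
K(D) = 55
((K(t) + (-1544 - 1*(-756))) + 1114)/V = ((55 + (-1544 - 1*(-756))) + 1114)/(-3879) = ((55 + (-1544 + 756)) + 1114)*(-1/3879) = ((55 - 788) + 1114)*(-1/3879) = (-733 + 1114)*(-1/3879) = 381*(-1/3879) = -127/1293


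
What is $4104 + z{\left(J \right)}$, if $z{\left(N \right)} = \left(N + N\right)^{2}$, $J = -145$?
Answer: $88204$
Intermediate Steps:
$z{\left(N \right)} = 4 N^{2}$ ($z{\left(N \right)} = \left(2 N\right)^{2} = 4 N^{2}$)
$4104 + z{\left(J \right)} = 4104 + 4 \left(-145\right)^{2} = 4104 + 4 \cdot 21025 = 4104 + 84100 = 88204$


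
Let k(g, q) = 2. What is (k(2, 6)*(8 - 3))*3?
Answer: 30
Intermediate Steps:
(k(2, 6)*(8 - 3))*3 = (2*(8 - 3))*3 = (2*5)*3 = 10*3 = 30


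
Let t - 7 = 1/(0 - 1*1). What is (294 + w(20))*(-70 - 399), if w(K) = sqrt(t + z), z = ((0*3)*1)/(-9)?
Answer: -137886 - 469*sqrt(6) ≈ -1.3903e+5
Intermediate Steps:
t = 6 (t = 7 + 1/(0 - 1*1) = 7 + 1/(0 - 1) = 7 + 1/(-1) = 7 - 1 = 6)
z = 0 (z = (0*1)*(-1/9) = 0*(-1/9) = 0)
w(K) = sqrt(6) (w(K) = sqrt(6 + 0) = sqrt(6))
(294 + w(20))*(-70 - 399) = (294 + sqrt(6))*(-70 - 399) = (294 + sqrt(6))*(-469) = -137886 - 469*sqrt(6)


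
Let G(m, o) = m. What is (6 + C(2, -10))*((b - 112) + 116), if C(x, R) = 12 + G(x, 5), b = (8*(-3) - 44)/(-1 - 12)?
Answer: 2400/13 ≈ 184.62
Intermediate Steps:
b = 68/13 (b = (-24 - 44)/(-13) = -68*(-1/13) = 68/13 ≈ 5.2308)
C(x, R) = 12 + x
(6 + C(2, -10))*((b - 112) + 116) = (6 + (12 + 2))*((68/13 - 112) + 116) = (6 + 14)*(-1388/13 + 116) = 20*(120/13) = 2400/13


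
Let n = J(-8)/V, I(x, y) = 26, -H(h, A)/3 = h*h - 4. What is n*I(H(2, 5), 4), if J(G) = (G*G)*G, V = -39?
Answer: 1024/3 ≈ 341.33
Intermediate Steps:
J(G) = G**3 (J(G) = G**2*G = G**3)
H(h, A) = 12 - 3*h**2 (H(h, A) = -3*(h*h - 4) = -3*(h**2 - 4) = -3*(-4 + h**2) = 12 - 3*h**2)
n = 512/39 (n = (-8)**3/(-39) = -512*(-1/39) = 512/39 ≈ 13.128)
n*I(H(2, 5), 4) = (512/39)*26 = 1024/3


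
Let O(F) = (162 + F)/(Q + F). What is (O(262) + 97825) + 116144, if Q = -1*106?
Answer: 8344897/39 ≈ 2.1397e+5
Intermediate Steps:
Q = -106
O(F) = (162 + F)/(-106 + F)
(O(262) + 97825) + 116144 = ((162 + 262)/(-106 + 262) + 97825) + 116144 = (424/156 + 97825) + 116144 = ((1/156)*424 + 97825) + 116144 = (106/39 + 97825) + 116144 = 3815281/39 + 116144 = 8344897/39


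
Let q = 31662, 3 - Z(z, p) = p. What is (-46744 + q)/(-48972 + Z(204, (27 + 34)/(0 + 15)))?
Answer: 113115/367298 ≈ 0.30797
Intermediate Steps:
Z(z, p) = 3 - p
(-46744 + q)/(-48972 + Z(204, (27 + 34)/(0 + 15))) = (-46744 + 31662)/(-48972 + (3 - (27 + 34)/(0 + 15))) = -15082/(-48972 + (3 - 61/15)) = -15082/(-48972 - 16/15) = -15082/(-734596/15) = -15082*(-15/734596) = 113115/367298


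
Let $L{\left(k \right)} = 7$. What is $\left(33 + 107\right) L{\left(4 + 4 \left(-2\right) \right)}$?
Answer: $980$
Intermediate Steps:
$\left(33 + 107\right) L{\left(4 + 4 \left(-2\right) \right)} = \left(33 + 107\right) 7 = 140 \cdot 7 = 980$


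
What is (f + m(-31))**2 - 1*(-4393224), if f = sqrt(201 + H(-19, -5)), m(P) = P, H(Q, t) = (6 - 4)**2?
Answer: 4394390 - 62*sqrt(205) ≈ 4.3935e+6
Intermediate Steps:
H(Q, t) = 4 (H(Q, t) = 2**2 = 4)
f = sqrt(205) (f = sqrt(201 + 4) = sqrt(205) ≈ 14.318)
(f + m(-31))**2 - 1*(-4393224) = (sqrt(205) - 31)**2 - 1*(-4393224) = (-31 + sqrt(205))**2 + 4393224 = 4393224 + (-31 + sqrt(205))**2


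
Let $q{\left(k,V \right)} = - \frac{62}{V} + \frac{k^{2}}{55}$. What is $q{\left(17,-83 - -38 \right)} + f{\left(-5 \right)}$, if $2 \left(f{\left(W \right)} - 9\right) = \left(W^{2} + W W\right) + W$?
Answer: $\frac{37751}{990} \approx 38.132$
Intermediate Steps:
$f{\left(W \right)} = 9 + W^{2} + \frac{W}{2}$ ($f{\left(W \right)} = 9 + \frac{\left(W^{2} + W W\right) + W}{2} = 9 + \frac{\left(W^{2} + W^{2}\right) + W}{2} = 9 + \frac{2 W^{2} + W}{2} = 9 + \frac{W + 2 W^{2}}{2} = 9 + \left(W^{2} + \frac{W}{2}\right) = 9 + W^{2} + \frac{W}{2}$)
$q{\left(k,V \right)} = - \frac{62}{V} + \frac{k^{2}}{55}$ ($q{\left(k,V \right)} = - \frac{62}{V} + k^{2} \cdot \frac{1}{55} = - \frac{62}{V} + \frac{k^{2}}{55}$)
$q{\left(17,-83 - -38 \right)} + f{\left(-5 \right)} = \left(- \frac{62}{-83 - -38} + \frac{17^{2}}{55}\right) + \left(9 + \left(-5\right)^{2} + \frac{1}{2} \left(-5\right)\right) = \left(- \frac{62}{-83 + 38} + \frac{1}{55} \cdot 289\right) + \left(9 + 25 - \frac{5}{2}\right) = \left(- \frac{62}{-45} + \frac{289}{55}\right) + \frac{63}{2} = \left(\left(-62\right) \left(- \frac{1}{45}\right) + \frac{289}{55}\right) + \frac{63}{2} = \left(\frac{62}{45} + \frac{289}{55}\right) + \frac{63}{2} = \frac{3283}{495} + \frac{63}{2} = \frac{37751}{990}$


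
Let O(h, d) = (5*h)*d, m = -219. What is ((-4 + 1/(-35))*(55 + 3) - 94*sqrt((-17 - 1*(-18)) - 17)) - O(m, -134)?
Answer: -5143728/35 - 376*I ≈ -1.4696e+5 - 376.0*I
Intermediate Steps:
O(h, d) = 5*d*h
((-4 + 1/(-35))*(55 + 3) - 94*sqrt((-17 - 1*(-18)) - 17)) - O(m, -134) = ((-4 + 1/(-35))*(55 + 3) - 94*sqrt((-17 - 1*(-18)) - 17)) - 5*(-134)*(-219) = ((-4 - 1/35)*58 - 94*sqrt((-17 + 18) - 17)) - 1*146730 = (-141/35*58 - 94*sqrt(1 - 17)) - 146730 = (-8178/35 - 376*I) - 146730 = -5143728/35 - 376*I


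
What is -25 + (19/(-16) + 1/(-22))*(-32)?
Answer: 159/11 ≈ 14.455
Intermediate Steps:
-25 + (19/(-16) + 1/(-22))*(-32) = -25 + (19*(-1/16) + 1*(-1/22))*(-32) = -25 + (-19/16 - 1/22)*(-32) = -25 - 217/176*(-32) = -25 + 434/11 = 159/11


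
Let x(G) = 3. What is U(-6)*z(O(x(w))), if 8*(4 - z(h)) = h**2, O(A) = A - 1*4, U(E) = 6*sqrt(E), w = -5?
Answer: 93*I*sqrt(6)/4 ≈ 56.951*I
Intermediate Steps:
O(A) = -4 + A (O(A) = A - 4 = -4 + A)
z(h) = 4 - h**2/8
U(-6)*z(O(x(w))) = (6*sqrt(-6))*(4 - (-4 + 3)**2/8) = (6*(I*sqrt(6)))*(4 - 1/8*(-1)**2) = (6*I*sqrt(6))*(4 - 1/8*1) = (6*I*sqrt(6))*(4 - 1/8) = (6*I*sqrt(6))*(31/8) = 93*I*sqrt(6)/4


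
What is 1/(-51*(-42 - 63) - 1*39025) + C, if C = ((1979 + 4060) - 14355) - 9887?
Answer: -612895011/33670 ≈ -18203.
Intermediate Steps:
C = -18203 (C = (6039 - 14355) - 9887 = -8316 - 9887 = -18203)
1/(-51*(-42 - 63) - 1*39025) + C = 1/(-51*(-42 - 63) - 1*39025) - 18203 = 1/(-51*(-105) - 39025) - 18203 = 1/(5355 - 39025) - 18203 = 1/(-33670) - 18203 = -1/33670 - 18203 = -612895011/33670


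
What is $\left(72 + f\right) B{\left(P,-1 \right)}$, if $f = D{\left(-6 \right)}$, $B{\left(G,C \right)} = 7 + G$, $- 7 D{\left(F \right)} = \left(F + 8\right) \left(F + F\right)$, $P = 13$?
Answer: $\frac{10560}{7} \approx 1508.6$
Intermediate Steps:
$D{\left(F \right)} = - \frac{2 F \left(8 + F\right)}{7}$ ($D{\left(F \right)} = - \frac{\left(F + 8\right) \left(F + F\right)}{7} = - \frac{\left(8 + F\right) 2 F}{7} = - \frac{2 F \left(8 + F\right)}{7}$)
$f = \frac{24}{7}$ ($f = \left(- \frac{2}{7}\right) \left(-6\right) \left(8 - 6\right) = \left(- \frac{2}{7}\right) \left(-6\right) 2 = \frac{24}{7} \approx 3.4286$)
$\left(72 + f\right) B{\left(P,-1 \right)} = \left(72 + \frac{24}{7}\right) \left(7 + 13\right) = \frac{528}{7} \cdot 20 = \frac{10560}{7}$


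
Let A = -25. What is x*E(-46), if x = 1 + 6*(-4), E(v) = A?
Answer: 575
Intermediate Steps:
E(v) = -25
x = -23 (x = 1 - 24 = -23)
x*E(-46) = -23*(-25) = 575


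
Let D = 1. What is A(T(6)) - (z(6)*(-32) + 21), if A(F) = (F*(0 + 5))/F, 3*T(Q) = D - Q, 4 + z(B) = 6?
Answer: 48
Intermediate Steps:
z(B) = 2 (z(B) = -4 + 6 = 2)
T(Q) = ⅓ - Q/3 (T(Q) = (1 - Q)/3 = ⅓ - Q/3)
A(F) = 5 (A(F) = (F*5)/F = (5*F)/F = 5)
A(T(6)) - (z(6)*(-32) + 21) = 5 - (2*(-32) + 21) = 5 - (-64 + 21) = 5 - 1*(-43) = 5 + 43 = 48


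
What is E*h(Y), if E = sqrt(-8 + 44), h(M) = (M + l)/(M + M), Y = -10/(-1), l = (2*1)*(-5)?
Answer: 0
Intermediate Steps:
l = -10 (l = 2*(-5) = -10)
Y = 10 (Y = -10*(-1) = 10)
h(M) = (-10 + M)/(2*M) (h(M) = (M - 10)/(M + M) = (-10 + M)/((2*M)) = (-10 + M)*(1/(2*M)) = (-10 + M)/(2*M))
E = 6 (E = sqrt(36) = 6)
E*h(Y) = 6*((1/2)*(-10 + 10)/10) = 6*((1/2)*(1/10)*0) = 6*0 = 0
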